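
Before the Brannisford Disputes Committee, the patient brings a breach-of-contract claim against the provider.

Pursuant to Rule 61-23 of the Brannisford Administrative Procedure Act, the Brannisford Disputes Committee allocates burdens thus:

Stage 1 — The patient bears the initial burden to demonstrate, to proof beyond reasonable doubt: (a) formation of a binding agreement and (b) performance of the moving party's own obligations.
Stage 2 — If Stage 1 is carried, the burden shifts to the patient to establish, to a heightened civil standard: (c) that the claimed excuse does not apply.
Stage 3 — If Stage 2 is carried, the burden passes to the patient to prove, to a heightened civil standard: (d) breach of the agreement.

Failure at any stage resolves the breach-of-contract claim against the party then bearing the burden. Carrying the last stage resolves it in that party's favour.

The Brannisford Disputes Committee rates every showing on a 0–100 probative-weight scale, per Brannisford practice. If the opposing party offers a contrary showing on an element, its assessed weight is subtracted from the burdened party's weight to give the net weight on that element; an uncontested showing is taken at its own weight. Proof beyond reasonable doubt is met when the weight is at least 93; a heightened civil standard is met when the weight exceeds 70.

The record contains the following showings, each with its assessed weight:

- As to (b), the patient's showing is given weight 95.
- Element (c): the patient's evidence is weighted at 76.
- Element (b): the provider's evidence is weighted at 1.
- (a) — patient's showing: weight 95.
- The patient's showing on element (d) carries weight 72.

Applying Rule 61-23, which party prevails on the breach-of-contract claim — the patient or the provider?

patient

Stage 1 (patient, proof beyond reasonable doubt, weight is at least 93): (a) 95 ≥ 93 — meets; (b) net 95−1=94 ≥ 93 — meets.
  All elements met. The patient retains the burden for Stage 2.
Stage 2 (patient, a heightened civil standard, weight exceeds 70): (c) 76 > 70 — meets.
  Stage 2 is satisfied; the patient continues to bear the burden.
Stage 3 (patient, a heightened civil standard, weight exceeds 70): (d) 72 > 70 — meets.
  Stage 3 carried; the final stage is satisfied.
With every stage satisfied, the patient prevails.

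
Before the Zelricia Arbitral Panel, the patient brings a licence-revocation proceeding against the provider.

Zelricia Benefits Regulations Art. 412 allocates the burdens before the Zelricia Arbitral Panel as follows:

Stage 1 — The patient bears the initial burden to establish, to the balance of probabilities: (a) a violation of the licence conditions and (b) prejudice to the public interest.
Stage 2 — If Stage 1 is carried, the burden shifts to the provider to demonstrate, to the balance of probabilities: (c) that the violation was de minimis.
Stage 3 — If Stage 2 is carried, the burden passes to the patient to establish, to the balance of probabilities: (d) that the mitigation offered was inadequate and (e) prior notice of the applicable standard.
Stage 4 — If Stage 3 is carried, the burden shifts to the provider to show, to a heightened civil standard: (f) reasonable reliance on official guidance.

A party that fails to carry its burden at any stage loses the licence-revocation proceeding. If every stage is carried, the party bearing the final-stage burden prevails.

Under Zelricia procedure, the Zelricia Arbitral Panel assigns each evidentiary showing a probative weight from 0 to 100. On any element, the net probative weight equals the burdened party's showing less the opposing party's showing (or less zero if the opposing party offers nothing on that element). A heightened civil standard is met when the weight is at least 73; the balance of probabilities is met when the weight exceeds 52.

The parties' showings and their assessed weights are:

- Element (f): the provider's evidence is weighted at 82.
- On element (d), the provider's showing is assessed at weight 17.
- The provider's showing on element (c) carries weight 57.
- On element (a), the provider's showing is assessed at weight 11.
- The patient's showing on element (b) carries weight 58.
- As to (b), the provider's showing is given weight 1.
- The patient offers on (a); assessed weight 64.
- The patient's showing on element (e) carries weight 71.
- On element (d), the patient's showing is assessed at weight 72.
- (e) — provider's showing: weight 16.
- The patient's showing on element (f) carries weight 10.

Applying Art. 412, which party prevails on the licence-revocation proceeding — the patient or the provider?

patient

Stage 1 (patient, the balance of probabilities, weight exceeds 52): (a) net 64−11=53 > 52 — meets; (b) net 58−1=57 > 52 — meets.
  Stage 1 is satisfied; the onus moves to the provider.
Stage 2 (provider, the balance of probabilities, weight exceeds 52): (c) 57 > 52 — meets.
  Stage 2 is satisfied; the onus moves to the patient.
Stage 3 (patient, the balance of probabilities, weight exceeds 52): (d) net 72−17=55 > 52 — meets; (e) net 71−16=55 > 52 — meets.
  Stage 3 carried; the burden shifts to the provider.
Stage 4 (provider, a heightened civil standard, weight is at least 73): (f) net 82−10=72 < 73 — fails.
  The provider does not carry Stage 4.
So the patient prevails.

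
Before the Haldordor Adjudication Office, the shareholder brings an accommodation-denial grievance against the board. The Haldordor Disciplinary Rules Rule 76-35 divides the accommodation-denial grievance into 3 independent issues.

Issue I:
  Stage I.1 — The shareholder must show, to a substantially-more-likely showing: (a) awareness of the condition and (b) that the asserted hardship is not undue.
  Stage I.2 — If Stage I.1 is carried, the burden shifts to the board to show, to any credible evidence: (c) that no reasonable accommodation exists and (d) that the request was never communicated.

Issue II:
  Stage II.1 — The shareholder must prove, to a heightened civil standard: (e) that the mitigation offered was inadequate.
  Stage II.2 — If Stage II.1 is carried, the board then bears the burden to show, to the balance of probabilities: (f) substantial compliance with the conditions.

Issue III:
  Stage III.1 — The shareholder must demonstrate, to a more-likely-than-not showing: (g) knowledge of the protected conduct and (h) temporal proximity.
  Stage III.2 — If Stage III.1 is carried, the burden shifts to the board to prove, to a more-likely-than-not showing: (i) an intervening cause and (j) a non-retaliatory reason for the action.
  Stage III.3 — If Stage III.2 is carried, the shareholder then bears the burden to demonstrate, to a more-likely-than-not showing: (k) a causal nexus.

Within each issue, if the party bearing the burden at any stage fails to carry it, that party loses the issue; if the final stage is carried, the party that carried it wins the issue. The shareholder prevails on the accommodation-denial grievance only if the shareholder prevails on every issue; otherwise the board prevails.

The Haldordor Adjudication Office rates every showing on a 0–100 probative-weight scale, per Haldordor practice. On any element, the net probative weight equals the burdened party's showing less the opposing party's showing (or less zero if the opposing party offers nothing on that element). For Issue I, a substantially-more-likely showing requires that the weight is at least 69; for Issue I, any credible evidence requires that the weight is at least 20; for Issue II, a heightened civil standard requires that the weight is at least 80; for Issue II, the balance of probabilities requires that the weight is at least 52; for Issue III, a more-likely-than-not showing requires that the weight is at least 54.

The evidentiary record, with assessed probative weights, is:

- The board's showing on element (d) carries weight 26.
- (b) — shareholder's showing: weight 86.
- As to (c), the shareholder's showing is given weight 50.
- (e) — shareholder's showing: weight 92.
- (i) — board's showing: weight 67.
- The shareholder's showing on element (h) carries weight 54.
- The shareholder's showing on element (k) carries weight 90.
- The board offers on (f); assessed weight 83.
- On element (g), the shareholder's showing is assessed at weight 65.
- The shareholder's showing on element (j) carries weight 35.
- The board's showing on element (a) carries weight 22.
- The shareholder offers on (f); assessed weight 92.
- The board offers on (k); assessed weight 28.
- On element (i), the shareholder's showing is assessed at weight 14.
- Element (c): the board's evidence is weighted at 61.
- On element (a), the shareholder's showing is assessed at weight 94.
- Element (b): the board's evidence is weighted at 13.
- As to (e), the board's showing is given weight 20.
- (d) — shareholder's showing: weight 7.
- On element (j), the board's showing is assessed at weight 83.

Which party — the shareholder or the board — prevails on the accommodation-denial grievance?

— Issue I —
Stage I.1 — burden on shareholder; standard: a substantially-more-likely showing (weight is at least 69).
    (a): 94 − 22 = 72 ≥ 69 [met]
    (b): 86 − 13 = 73 ≥ 69 [met]
  Stage I.1 carried; the burden shifts to the board.
Stage I.2 — burden on board; standard: any credible evidence (weight is at least 20).
    (c): 61 − 50 = 11 < 20 [not met]
    (d): 26 − 7 = 19 < 20 [not met]
  The board does not carry Stage I.2.
The analysis ends at Stage I.2; the shareholder prevails on this issue.
— Issue II —
Stage II.1 — burden on shareholder; standard: a heightened civil standard (weight is at least 80).
    (e): 92 − 20 = 72 < 80 [not met]
  The shareholder does not carry Stage II.1.
So the board prevails on this issue.
— Issue III —
Stage III.1 — burden on shareholder; standard: a more-likely-than-not showing (weight is at least 54).
    (g): 65 ≥ 54 [met]
    (h): 54 ≥ 54 [met]
  Stage III.1 is satisfied; the onus moves to the board.
Stage III.2 — burden on board; standard: a more-likely-than-not showing (weight is at least 54).
    (i): 67 − 14 = 53 < 54 [not met]
    (j): 83 − 35 = 48 < 54 [not met]
  Not every element is met, so the board fails to carry Stage III.2.
The analysis ends at Stage III.2; the shareholder prevails on this issue.
Per-issue: Issue I → shareholder; Issue II → board; Issue III → shareholder. The shareholder must prevail on every issue; overall, the board prevails.

board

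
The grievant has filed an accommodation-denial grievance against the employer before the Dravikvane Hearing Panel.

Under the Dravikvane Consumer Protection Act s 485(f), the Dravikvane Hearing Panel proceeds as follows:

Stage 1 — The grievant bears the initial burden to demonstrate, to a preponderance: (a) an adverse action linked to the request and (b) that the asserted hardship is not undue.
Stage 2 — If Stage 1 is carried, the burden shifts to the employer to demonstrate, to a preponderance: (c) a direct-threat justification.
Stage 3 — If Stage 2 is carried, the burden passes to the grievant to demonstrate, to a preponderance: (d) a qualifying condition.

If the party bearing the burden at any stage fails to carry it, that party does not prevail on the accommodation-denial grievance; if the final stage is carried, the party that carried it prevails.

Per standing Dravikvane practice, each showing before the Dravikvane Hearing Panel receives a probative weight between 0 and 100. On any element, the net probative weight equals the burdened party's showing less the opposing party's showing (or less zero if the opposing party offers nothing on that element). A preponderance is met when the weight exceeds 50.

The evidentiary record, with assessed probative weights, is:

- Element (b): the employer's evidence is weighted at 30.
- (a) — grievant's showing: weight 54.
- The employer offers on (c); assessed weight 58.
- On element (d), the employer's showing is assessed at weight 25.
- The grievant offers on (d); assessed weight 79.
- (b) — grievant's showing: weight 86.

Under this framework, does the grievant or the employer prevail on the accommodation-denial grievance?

Stage 1 (grievant, a preponderance, weight exceeds 50): (a) 54 > 50 — meets; (b) net 86−30=56 > 50 — meets.
  Stage 1 carried; the burden shifts to the employer.
Stage 2 (employer, a preponderance, weight exceeds 50): (c) 58 > 50 — meets.
  All elements met. The burden passes to the grievant.
Stage 3 (grievant, a preponderance, weight exceeds 50): (d) net 79−25=54 > 50 — meets.
  All elements met at the final stage.
With every stage satisfied, the grievant prevails.

grievant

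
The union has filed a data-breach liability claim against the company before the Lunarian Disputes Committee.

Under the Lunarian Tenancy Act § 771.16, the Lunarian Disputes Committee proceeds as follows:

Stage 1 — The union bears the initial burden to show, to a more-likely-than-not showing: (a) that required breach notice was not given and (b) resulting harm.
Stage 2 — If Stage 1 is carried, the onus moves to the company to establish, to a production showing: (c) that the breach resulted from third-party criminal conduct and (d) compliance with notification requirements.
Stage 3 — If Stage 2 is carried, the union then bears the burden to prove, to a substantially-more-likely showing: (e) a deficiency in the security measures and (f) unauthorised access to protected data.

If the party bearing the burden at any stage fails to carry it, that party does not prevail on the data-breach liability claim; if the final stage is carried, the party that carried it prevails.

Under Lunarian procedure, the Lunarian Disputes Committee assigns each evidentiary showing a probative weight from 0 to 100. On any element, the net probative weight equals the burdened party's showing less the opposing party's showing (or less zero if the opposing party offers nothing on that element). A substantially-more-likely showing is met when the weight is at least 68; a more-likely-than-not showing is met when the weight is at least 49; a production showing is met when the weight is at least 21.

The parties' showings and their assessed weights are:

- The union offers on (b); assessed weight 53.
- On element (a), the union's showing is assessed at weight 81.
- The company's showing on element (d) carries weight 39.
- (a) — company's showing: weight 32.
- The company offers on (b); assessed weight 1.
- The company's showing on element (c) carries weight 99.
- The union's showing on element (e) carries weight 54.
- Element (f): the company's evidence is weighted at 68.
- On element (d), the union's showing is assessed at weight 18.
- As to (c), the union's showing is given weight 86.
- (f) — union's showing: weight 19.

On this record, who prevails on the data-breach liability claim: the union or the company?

At Stage 1 the union must meet a more-likely-than-not showing (weight is at least 49): on (a) the weight is 81 less the opposing 32 gives net 49, ≥ 49, so (a) meets the standard; on (b) the weight is 53 less the opposing 1 gives net 52, ≥ 49, so (b) meets the standard.
  All elements met. The burden passes to the company.
At Stage 2 the company must meet a production showing (weight is at least 21): on (c) the weight is 99 less the opposing 86 gives net 13, which does not reach 21, so (c) does not meet the standard; on (d) the weight is 39 less the opposing 18 gives net 21, which does reach 21, so (d) meets the standard.
  Not every element is met, so the company fails to carry Stage 2.
The union prevails.

union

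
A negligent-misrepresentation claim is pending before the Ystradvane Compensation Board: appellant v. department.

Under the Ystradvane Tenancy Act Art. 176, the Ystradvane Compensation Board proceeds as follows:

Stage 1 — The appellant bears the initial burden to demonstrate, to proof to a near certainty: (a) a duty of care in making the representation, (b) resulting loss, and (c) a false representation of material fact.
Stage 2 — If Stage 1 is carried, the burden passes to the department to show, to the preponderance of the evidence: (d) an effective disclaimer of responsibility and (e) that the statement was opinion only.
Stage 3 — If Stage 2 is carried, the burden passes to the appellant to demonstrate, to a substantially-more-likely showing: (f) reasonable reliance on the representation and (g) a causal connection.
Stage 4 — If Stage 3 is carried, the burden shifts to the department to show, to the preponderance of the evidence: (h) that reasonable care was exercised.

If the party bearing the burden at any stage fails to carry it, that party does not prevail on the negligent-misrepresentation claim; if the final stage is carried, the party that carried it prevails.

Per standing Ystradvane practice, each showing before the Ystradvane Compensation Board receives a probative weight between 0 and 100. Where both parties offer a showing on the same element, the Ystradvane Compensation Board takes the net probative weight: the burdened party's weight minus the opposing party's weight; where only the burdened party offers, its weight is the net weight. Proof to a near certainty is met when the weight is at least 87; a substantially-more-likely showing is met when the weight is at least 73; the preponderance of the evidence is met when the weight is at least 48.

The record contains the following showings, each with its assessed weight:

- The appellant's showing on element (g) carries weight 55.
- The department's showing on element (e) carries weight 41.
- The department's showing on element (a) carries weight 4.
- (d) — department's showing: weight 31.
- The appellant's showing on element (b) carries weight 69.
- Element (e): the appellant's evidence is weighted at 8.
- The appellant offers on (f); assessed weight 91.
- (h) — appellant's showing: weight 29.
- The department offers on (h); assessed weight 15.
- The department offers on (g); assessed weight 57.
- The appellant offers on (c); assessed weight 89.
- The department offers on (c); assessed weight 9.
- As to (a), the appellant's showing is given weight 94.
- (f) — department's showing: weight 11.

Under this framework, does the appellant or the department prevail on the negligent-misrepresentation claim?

department

Stage 1 — burden on appellant; standard: proof to a near certainty (weight is at least 87).
    (a): 94 − 4 = 90 ≥ 87 [met]
    (b): 69 < 87 [not met]
    (c): 89 − 9 = 80 < 87 [not met]
  The appellant does not carry Stage 1.
So the department prevails.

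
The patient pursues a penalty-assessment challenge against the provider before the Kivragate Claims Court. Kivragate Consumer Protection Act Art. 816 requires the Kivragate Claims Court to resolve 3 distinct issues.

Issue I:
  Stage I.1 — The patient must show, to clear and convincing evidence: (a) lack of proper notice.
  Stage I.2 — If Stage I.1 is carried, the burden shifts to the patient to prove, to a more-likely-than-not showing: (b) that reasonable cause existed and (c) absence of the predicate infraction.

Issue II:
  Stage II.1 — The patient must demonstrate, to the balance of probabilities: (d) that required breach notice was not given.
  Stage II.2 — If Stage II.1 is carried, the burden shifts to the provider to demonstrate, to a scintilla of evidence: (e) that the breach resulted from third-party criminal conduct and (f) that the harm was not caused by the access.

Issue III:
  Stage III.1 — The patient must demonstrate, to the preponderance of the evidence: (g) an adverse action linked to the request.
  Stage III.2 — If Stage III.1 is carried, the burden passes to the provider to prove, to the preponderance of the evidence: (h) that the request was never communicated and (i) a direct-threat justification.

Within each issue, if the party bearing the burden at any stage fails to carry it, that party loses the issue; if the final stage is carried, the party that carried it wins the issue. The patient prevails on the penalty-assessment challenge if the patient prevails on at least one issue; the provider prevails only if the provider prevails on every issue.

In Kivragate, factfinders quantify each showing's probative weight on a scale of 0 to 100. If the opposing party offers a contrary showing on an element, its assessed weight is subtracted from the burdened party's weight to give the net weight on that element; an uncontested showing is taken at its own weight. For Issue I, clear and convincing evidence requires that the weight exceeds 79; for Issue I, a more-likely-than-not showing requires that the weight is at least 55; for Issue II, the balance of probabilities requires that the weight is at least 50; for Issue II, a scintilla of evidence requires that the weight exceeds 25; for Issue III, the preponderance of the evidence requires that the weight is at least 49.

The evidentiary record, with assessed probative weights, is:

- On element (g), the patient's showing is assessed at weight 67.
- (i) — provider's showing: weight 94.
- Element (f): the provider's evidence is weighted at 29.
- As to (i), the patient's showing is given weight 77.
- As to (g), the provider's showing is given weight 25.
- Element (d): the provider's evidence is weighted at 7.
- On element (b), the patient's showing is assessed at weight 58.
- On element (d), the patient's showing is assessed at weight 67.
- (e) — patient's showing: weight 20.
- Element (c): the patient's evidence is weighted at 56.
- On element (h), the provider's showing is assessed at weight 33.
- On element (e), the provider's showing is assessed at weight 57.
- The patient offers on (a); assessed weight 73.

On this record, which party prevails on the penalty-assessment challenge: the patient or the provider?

— Issue I —
At Stage I.1 the patient must meet clear and convincing evidence (weight exceeds 79): on (a) the weight is 73, which does not exceed 79, so (a) does not meet the standard.
  Stage I.1 not carried; the patient fails its burden.
So the provider prevails on this issue.
— Issue II —
Stage II.1 (patient, the balance of probabilities, weight is at least 50): (d) net 67−7=60 ≥ 50 — meets.
  The patient carries Stage II.1; the provider now bears the burden.
Stage II.2 (provider, a scintilla of evidence, weight exceeds 25): (e) net 57−20=37 > 25 — meets; (f) 29 > 25 — meets.
  The provider carries the last stage.
All stages carried — the provider prevails on this issue.
— Issue III —
At Stage III.1 the patient must meet the preponderance of the evidence (weight is at least 49): on (g) the weight is 67 less the opposing 25 gives net 42, which does not reach 49, so (g) does not meet the standard.
  Stage III.1 not carried; the patient fails its burden.
The analysis ends at Stage III.1; the provider prevails on this issue.
Per-issue: Issue I → provider; Issue II → provider; Issue III → provider. The patient must prevail on at least one issue; overall, the provider prevails.

provider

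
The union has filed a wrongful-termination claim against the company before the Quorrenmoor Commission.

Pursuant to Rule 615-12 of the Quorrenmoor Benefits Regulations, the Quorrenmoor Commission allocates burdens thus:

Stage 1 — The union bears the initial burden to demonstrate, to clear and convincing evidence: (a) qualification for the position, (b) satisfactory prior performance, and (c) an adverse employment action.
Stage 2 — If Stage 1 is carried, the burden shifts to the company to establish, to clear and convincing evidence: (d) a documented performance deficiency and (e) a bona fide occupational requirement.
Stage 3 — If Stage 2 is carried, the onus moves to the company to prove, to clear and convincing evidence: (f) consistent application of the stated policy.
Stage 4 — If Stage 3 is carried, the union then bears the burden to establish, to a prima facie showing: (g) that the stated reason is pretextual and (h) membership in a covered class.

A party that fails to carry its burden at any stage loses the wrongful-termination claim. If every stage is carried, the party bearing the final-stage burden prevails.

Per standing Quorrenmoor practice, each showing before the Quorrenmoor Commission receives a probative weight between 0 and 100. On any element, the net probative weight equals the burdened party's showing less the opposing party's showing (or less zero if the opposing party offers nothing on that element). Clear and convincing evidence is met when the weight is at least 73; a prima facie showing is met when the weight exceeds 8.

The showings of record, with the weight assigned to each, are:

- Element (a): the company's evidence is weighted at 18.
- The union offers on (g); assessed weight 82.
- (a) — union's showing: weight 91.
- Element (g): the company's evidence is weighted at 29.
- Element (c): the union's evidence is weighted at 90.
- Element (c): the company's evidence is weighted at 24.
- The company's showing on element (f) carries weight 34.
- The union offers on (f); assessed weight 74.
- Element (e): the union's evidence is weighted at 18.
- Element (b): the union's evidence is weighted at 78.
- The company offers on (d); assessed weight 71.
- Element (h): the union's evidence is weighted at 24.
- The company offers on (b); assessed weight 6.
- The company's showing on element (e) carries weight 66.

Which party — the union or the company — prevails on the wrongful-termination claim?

company

Stage 1 (union, clear and convincing evidence, weight is at least 73): (a) net 91−18=73 ≥ 73 — meets; (b) net 78−6=72 < 73 — fails; (c) net 90−24=66 < 73 — fails.
  Not every element is met, so the union fails to carry Stage 1.
The company prevails.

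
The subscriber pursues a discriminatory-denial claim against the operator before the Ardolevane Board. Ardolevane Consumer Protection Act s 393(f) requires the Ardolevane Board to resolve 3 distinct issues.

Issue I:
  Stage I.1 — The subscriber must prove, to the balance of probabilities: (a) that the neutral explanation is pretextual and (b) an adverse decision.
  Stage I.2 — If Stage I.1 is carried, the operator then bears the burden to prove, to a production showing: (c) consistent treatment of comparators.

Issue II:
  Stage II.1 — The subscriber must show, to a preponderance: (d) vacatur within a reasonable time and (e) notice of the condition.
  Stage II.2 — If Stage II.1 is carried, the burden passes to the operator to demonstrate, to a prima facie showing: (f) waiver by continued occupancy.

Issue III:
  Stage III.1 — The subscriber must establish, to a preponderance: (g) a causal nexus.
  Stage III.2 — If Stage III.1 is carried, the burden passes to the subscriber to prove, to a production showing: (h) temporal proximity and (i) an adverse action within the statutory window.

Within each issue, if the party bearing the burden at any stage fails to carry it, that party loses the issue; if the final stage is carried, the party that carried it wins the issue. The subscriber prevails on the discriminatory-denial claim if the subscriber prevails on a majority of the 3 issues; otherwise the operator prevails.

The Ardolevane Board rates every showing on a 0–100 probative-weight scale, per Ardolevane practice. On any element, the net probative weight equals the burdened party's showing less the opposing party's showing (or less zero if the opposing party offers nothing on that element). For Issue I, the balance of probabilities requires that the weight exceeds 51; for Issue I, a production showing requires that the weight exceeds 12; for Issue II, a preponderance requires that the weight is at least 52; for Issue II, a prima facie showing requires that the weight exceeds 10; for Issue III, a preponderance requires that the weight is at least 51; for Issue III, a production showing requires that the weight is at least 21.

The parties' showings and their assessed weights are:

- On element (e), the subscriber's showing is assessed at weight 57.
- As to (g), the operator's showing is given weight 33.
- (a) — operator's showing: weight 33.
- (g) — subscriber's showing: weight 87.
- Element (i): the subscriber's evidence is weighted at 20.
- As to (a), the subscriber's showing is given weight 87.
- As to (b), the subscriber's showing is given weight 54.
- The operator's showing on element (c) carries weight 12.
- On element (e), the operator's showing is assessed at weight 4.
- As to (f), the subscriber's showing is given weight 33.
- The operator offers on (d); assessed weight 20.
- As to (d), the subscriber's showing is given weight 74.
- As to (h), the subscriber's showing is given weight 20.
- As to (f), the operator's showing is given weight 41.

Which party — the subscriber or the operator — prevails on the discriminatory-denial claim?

subscriber

— Issue I —
Stage I.1 (subscriber, the balance of probabilities, weight exceeds 51): (a) net 87−33=54 > 51 — meets; (b) 54 > 51 — meets.
  The subscriber carries Stage I.1; the operator now bears the burden.
Stage I.2 (operator, a production showing, weight exceeds 12): (c) 12 ≤ 12 — fails.
  The operator does not carry Stage I.2.
So the subscriber prevails on this issue.
— Issue II —
Stage II.1 — burden on subscriber; standard: a preponderance (weight is at least 52).
    (d): 74 − 20 = 54 ≥ 52 [met]
    (e): 57 − 4 = 53 ≥ 52 [met]
  Stage II.1 is satisfied; the onus moves to the operator.
Stage II.2 — burden on operator; standard: a prima facie showing (weight exceeds 10).
    (f): 41 − 33 = 8 ≤ 10 [not met]
  The operator does not carry Stage II.2.
The analysis ends at Stage II.2; the subscriber prevails on this issue.
— Issue III —
Stage III.1 — burden on subscriber; standard: a preponderance (weight is at least 51).
    (g): 87 − 33 = 54 ≥ 51 [met]
  Stage III.1 is satisfied; the subscriber continues to bear the burden.
Stage III.2 — burden on subscriber; standard: a production showing (weight is at least 21).
    (h): 20 < 21 [not met]
    (i): 20 < 21 [not met]
  The subscriber does not carry Stage III.2.
The operator prevails on this issue.
Per-issue: Issue I → subscriber; Issue II → subscriber; Issue III → operator. The subscriber must prevail on a majority of issues; overall, the subscriber prevails.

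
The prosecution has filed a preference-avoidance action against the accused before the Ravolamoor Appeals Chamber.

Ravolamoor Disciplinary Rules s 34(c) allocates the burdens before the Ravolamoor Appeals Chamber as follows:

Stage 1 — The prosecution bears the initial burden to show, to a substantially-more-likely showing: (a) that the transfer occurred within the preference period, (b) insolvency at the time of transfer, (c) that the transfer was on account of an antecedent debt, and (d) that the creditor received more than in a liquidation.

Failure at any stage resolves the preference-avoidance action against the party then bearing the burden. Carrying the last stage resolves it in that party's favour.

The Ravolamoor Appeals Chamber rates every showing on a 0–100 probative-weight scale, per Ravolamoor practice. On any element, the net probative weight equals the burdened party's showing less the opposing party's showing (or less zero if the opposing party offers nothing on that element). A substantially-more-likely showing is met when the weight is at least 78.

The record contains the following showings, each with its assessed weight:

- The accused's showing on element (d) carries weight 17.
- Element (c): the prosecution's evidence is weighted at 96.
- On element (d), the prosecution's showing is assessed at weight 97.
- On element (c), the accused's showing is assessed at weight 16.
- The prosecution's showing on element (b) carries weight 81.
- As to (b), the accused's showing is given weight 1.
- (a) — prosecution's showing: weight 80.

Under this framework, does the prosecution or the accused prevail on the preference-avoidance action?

Stage 1 (prosecution, a substantially-more-likely showing, weight is at least 78): (a) 80 ≥ 78 — meets; (b) net 81−1=80 ≥ 78 — meets; (c) net 96−16=80 ≥ 78 — meets; (d) net 97−17=80 ≥ 78 — meets.
  Stage 1 carried; the final stage is satisfied.
All stages carried — the prosecution prevails.

prosecution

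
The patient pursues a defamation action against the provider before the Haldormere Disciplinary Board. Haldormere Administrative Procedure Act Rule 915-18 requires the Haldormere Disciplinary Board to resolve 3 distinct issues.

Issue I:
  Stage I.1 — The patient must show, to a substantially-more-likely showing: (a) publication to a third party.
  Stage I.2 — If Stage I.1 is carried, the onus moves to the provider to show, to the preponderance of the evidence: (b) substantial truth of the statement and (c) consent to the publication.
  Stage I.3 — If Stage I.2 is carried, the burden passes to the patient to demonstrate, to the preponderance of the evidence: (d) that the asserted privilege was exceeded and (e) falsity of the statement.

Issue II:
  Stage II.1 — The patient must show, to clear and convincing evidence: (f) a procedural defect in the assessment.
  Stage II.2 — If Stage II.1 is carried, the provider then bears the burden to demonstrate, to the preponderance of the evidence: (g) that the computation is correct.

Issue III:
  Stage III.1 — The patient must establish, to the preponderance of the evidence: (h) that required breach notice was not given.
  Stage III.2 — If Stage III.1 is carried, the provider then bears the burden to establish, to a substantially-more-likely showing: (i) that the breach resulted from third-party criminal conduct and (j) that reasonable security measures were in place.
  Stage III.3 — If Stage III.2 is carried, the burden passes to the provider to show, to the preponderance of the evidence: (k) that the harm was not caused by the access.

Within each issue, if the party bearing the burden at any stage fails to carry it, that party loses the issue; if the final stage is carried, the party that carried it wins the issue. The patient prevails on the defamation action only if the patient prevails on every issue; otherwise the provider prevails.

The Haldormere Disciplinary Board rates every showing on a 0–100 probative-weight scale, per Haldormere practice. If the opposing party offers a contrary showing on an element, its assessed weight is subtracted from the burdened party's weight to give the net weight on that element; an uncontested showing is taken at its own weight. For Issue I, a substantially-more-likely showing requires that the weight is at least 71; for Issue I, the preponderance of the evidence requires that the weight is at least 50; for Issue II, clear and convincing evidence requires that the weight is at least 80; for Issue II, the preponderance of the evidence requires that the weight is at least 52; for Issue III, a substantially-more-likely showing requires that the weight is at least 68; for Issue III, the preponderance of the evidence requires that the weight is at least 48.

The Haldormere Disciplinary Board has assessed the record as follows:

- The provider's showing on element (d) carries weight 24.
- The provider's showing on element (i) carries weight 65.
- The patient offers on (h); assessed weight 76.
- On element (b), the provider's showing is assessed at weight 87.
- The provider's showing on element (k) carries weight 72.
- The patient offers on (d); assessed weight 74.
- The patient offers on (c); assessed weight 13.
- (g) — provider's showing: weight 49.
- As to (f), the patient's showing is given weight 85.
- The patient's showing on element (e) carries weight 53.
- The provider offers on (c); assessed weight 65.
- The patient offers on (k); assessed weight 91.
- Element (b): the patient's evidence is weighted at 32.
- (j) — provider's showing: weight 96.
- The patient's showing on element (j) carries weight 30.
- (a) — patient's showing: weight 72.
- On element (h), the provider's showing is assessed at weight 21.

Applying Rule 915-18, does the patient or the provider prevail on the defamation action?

— Issue I —
Stage I.1 — burden on patient; standard: a substantially-more-likely showing (weight is at least 71).
    (a): 72 ≥ 71 [met]
  Stage I.1 is satisfied; the onus moves to the provider.
Stage I.2 — burden on provider; standard: the preponderance of the evidence (weight is at least 50).
    (b): 87 − 32 = 55 ≥ 50 [met]
    (c): 65 − 13 = 52 ≥ 50 [met]
  Stage I.2 is satisfied; the onus moves to the patient.
Stage I.3 — burden on patient; standard: the preponderance of the evidence (weight is at least 50).
    (d): 74 − 24 = 50 ≥ 50 [met]
    (e): 53 ≥ 50 [met]
  The patient carries the last stage.
All stages carried — the patient prevails on this issue.
— Issue II —
At Stage II.1 the patient must meet clear and convincing evidence (weight is at least 80): on (f) the weight is 85, ≥ 80, so (f) meets the standard.
  Stage II.1 is satisfied; the onus moves to the provider.
At Stage II.2 the provider must meet the preponderance of the evidence (weight is at least 52): on (g) the weight is 49, < 52, so (g) does not meet the standard.
  The provider does not carry Stage II.2.
The patient prevails on this issue.
— Issue III —
At Stage III.1 the patient must meet the preponderance of the evidence (weight is at least 48): on (h) the weight is 76 less the opposing 21 gives net 55, ≥ 48, so (h) meets the standard.
  Stage III.1 is satisfied; the onus moves to the provider.
At Stage III.2 the provider must meet a substantially-more-likely showing (weight is at least 68): on (i) the weight is 65, which does not reach 68, so (i) does not meet the standard; on (j) the weight is 96 less the opposing 30 gives net 66, which does not reach 68, so (j) does not meet the standard.
  The provider does not carry Stage III.2.
So the patient prevails on this issue.
Per-issue: Issue I → patient; Issue II → patient; Issue III → patient. The patient must prevail on every issue; overall, the patient prevails.

patient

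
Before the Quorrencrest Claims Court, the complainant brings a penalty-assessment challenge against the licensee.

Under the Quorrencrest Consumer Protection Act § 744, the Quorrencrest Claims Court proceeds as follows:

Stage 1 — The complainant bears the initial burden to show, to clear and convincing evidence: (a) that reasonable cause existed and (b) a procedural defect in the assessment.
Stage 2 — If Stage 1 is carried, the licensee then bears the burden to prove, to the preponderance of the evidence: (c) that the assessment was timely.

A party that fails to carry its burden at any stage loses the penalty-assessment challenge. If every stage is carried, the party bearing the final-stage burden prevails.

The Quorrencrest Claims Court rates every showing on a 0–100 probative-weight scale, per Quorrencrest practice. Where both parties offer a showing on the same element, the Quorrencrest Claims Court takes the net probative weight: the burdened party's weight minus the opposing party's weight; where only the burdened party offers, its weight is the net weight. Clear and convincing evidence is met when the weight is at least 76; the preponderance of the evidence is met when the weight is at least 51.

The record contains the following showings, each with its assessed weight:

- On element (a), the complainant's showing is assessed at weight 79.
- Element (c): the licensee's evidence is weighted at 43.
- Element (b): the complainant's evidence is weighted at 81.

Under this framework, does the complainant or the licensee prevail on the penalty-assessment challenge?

complainant

Stage 1 — burden on complainant; standard: clear and convincing evidence (weight is at least 76).
    (a): 79 ≥ 76 [met]
    (b): 81 ≥ 76 [met]
  All elements met. The burden passes to the licensee.
Stage 2 — burden on licensee; standard: the preponderance of the evidence (weight is at least 51).
    (c): 43 < 51 [not met]
  Not every element is met, so the licensee fails to carry Stage 2.
So the complainant prevails.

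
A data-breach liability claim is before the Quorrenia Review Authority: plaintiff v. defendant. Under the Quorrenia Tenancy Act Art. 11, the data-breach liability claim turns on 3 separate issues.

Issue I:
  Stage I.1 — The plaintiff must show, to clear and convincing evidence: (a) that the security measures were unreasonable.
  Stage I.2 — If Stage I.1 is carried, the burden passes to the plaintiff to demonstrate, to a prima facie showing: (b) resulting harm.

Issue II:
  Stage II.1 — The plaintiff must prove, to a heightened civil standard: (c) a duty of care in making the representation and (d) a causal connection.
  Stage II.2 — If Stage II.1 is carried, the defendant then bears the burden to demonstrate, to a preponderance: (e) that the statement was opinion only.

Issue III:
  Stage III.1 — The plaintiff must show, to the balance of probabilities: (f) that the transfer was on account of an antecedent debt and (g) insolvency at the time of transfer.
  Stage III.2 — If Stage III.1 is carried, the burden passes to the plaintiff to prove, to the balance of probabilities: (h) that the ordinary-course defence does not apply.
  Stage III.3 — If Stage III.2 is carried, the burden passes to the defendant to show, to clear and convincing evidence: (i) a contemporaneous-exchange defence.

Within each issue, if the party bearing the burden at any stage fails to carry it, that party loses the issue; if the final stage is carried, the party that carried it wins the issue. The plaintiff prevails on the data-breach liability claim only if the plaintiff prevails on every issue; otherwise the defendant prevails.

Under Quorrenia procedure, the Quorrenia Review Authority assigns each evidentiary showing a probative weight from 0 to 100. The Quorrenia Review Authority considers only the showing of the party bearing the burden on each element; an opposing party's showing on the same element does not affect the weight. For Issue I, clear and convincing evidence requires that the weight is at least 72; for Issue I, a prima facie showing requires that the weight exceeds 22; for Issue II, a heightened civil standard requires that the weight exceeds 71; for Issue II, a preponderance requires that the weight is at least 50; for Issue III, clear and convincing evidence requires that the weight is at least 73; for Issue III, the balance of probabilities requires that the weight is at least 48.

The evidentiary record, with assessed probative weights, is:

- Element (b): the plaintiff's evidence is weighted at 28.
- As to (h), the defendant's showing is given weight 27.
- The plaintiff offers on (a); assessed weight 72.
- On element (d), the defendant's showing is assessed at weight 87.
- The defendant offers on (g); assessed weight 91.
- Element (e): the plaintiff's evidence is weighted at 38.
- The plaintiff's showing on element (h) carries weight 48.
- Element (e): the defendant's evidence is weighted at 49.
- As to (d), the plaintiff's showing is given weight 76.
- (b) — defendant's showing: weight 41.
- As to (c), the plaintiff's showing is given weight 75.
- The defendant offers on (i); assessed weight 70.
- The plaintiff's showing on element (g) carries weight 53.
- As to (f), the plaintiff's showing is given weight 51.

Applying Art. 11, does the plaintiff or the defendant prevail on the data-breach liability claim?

plaintiff

— Issue I —
Stage I.1 — burden on plaintiff; standard: clear and convincing evidence (weight is at least 72).
    (a): 72 ≥ 72 [met]
  Stage I.1 carried; the burden remains with the plaintiff.
Stage I.2 — burden on plaintiff; standard: a prima facie showing (weight exceeds 22).
    (b): 28 (defendant's 41 disregarded) > 22 [met]
  All elements met at the final stage.
With every stage satisfied, the plaintiff prevails on this issue.
— Issue II —
Stage II.1 (plaintiff, a heightened civil standard, weight exceeds 71): (c) 75 > 71 — meets; (d) 76 (defendant's 87 disregarded) > 71 — meets.
  Stage II.1 carried; the burden shifts to the defendant.
Stage II.2 (defendant, a preponderance, weight is at least 50): (e) 49 (plaintiff's 38 disregarded) < 50 — fails.
  The defendant does not carry Stage II.2.
The analysis ends at Stage II.2; the plaintiff prevails on this issue.
— Issue III —
Stage III.1 (plaintiff, the balance of probabilities, weight is at least 48): (f) 51 ≥ 48 — meets; (g) 53 (defendant's 91 disregarded) ≥ 48 — meets.
  Stage III.1 is satisfied; the plaintiff continues to bear the burden.
Stage III.2 (plaintiff, the balance of probabilities, weight is at least 48): (h) 48 (defendant's 27 disregarded) ≥ 48 — meets.
  All elements met. The burden passes to the defendant.
Stage III.3 (defendant, clear and convincing evidence, weight is at least 73): (i) 70 < 73 — fails.
  Not every element is met, so the defendant fails to carry Stage III.3.
So the plaintiff prevails on this issue.
Per-issue: Issue I → plaintiff; Issue II → plaintiff; Issue III → plaintiff. The plaintiff must prevail on every issue; overall, the plaintiff prevails.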